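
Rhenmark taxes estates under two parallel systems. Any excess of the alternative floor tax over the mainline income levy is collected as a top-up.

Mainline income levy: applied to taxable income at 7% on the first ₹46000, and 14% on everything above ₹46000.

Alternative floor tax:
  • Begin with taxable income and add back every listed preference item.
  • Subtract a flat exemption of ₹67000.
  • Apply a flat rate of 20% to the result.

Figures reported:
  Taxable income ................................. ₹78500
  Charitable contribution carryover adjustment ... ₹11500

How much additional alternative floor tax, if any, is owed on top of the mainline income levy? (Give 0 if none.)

Mainline income levy:
  ₹46000 × 7% = ₹3220
  ₹32500 × 14% = ₹4550
  → ₹7770

Alternative floor tax:
  Adjusted income: ₹78500 + ₹11500 = ₹90000
  Less exemption ₹67000 → base ₹23000
  ₹23000 × 20% = ₹4600

₹4600 ≤ ₹7770, so no add-on is due.

₹0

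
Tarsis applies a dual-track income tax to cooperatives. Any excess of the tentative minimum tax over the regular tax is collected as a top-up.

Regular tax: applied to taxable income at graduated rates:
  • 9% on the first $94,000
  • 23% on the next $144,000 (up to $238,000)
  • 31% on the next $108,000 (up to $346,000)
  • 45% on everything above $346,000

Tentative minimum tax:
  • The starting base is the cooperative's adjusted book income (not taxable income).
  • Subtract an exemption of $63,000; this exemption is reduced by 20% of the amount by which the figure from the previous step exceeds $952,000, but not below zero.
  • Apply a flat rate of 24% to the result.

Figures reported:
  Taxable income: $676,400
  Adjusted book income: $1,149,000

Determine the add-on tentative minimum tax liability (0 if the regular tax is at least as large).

Tentative minimum tax:
  Base (adjusted book income): $1,149,000
  Exemption: $63,000 − 20% × ($1,149,000 − $952,000) = $63,000 − $39,400 = $23,600
  Base: $1,149,000 − $23,600 = $1,125,400
  $1,125,400 × 24% = $270,096

Regular tax:
  $94,000 × 9% = $8,460
  $144,000 × 23% = $33,120
  $108,000 × 31% = $33,480
  $330,400 × 45% = $148,680
  → $223,740

Excess of tentative minimum tax over regular tax: $270,096 − $223,740 = $46,356.

$46,356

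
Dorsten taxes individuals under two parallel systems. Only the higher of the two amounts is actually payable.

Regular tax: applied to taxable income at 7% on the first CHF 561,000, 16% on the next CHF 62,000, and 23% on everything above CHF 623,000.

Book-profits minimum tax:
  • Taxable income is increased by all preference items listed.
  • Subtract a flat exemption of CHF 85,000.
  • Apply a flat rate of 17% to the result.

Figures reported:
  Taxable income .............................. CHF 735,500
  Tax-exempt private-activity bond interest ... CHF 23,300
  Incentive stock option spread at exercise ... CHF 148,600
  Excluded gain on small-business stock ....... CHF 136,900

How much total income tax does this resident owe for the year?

CHF 163,081

Book-profits minimum tax:
  Adjusted income: CHF 735,500 + CHF 23,300 + CHF 148,600 + CHF 136,900 = CHF 1,044,300
  Less exemption CHF 85,000 → base CHF 959,300
  CHF 959,300 × 17% = CHF 163,081

Regular tax:
  CHF 561,000 × 7% = CHF 39,270
  CHF 62,000 × 16% = CHF 9,920
  CHF 112,500 × 23% = CHF 25,875
  → CHF 75,065

CHF 163,081 > CHF 75,065, so the book-profits minimum tax is the binding amount.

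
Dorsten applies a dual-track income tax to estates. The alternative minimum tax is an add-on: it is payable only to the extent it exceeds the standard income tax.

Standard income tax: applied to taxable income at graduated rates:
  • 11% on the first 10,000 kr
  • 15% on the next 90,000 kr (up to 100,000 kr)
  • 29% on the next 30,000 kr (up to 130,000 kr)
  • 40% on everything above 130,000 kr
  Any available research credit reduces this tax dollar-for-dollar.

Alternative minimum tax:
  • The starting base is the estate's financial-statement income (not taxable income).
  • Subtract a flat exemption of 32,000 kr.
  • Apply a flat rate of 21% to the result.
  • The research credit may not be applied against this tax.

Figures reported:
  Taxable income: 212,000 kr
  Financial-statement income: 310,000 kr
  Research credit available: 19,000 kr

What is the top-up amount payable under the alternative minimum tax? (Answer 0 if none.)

Standard income tax:
  10,000 kr × 11% = 1,100 kr
  90,000 kr × 15% = 13,500 kr
  30,000 kr × 29% = 8,700 kr
  82,000 kr × 40% = 32,800 kr
  → 56,100 kr
  Less research credit 19,000 kr → 37,100 kr

Alternative minimum tax:
  Base (financial-statement income): 310,000 kr
  Less exemption 32,000 kr → base 278,000 kr
  278,000 kr × 21% = 58,380 kr

Excess of alternative minimum tax over standard income tax: 58,380 kr − 37,100 kr = 21,280 kr.

21,280 kr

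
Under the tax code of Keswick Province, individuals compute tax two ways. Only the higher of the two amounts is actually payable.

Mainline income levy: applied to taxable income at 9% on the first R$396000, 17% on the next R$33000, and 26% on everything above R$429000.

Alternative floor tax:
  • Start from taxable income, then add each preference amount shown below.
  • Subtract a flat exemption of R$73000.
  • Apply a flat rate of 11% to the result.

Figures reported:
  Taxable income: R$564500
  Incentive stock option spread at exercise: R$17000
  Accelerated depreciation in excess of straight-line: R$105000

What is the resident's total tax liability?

Alternative floor tax:
  Adjusted income: R$564500 + R$17000 + R$105000 = R$686500
  Less exemption R$73000 → base R$613500
  R$613500 × 11% = R$67485

Mainline income levy:
  R$396000 × 9% = R$35640
  R$33000 × 17% = R$5610
  R$135500 × 26% = R$35230
  → R$76480

R$76480 > R$67485, so the mainline income levy governs.

R$76480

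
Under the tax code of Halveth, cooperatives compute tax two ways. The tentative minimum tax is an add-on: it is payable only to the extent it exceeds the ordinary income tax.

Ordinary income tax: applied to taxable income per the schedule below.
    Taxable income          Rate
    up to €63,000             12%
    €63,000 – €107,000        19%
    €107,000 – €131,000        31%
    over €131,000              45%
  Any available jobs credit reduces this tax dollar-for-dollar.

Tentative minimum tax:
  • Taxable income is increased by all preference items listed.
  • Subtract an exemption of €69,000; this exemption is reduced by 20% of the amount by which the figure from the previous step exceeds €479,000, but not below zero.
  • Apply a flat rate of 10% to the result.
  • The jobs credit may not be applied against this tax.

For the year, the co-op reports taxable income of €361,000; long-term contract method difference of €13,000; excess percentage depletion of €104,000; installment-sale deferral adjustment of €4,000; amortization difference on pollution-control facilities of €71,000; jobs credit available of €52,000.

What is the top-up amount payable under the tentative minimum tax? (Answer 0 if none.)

€0

Ordinary income tax:
  €63,000 × 12% = €7,560
  €44,000 × 19% = €8,360
  €24,000 × 31% = €7,440
  €230,000 × 45% = €103,500
  → €126,860
  Less jobs credit €52,000 → €74,860

Tentative minimum tax:
  Adjusted income: €361,000 + €13,000 + €104,000 + €4,000 + €71,000 = €553,000
  Exemption: €69,000 − 20% × (€553,000 − €479,000) = €69,000 − €14,800 = €54,200
  Base: €553,000 − €54,200 = €498,800
  €498,800 × 10% = €49,880

€49,880 ≤ €74,860, so no add-on is due.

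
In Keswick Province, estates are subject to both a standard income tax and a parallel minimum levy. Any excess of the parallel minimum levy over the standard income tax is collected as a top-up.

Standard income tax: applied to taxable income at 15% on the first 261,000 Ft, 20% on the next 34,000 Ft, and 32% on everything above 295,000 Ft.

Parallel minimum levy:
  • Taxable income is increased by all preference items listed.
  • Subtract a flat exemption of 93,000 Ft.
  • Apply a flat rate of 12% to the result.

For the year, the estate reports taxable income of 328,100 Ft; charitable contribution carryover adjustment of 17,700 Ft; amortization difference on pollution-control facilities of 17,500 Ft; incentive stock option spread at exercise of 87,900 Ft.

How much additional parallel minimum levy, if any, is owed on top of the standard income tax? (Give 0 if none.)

Standard income tax:
  261,000 Ft × 15% = 39,150 Ft
  34,000 Ft × 20% = 6,800 Ft
  33,100 Ft × 32% = 10,592 Ft
  → 56,542 Ft

Parallel minimum levy:
  Adjusted income: 328,100 Ft + 17,700 Ft + 17,500 Ft + 87,900 Ft = 451,200 Ft
  Less exemption 93,000 Ft → base 358,200 Ft
  358,200 Ft × 12% = 42,984 Ft

42,984 Ft ≤ 56,542 Ft, so no add-on is due.

0 Ft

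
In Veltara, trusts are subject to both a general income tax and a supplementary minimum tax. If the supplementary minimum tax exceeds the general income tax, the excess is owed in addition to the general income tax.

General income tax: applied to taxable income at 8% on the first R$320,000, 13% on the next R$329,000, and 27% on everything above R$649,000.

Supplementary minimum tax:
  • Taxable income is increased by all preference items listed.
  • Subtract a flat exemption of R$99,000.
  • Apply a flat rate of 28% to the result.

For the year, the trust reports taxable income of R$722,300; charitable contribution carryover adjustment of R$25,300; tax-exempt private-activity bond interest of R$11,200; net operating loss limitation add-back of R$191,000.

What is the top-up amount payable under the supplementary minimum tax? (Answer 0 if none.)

R$150,063

General income tax:
  R$320,000 × 8% = R$25,600
  R$329,000 × 13% = R$42,770
  R$73,300 × 27% = R$19,791
  → R$88,161

Supplementary minimum tax:
  Adjusted income: R$722,300 + R$25,300 + R$11,200 + R$191,000 = R$949,800
  Less exemption R$99,000 → base R$850,800
  R$850,800 × 28% = R$238,224

Excess of supplementary minimum tax over general income tax: R$238,224 − R$88,161 = R$150,063.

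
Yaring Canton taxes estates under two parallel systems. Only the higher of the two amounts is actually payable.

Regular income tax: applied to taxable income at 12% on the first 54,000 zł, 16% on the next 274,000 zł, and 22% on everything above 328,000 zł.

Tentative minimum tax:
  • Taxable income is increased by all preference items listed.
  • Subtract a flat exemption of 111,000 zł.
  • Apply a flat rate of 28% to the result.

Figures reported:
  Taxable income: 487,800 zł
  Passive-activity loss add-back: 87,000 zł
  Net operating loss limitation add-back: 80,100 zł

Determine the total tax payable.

Regular income tax:
  54,000 zł × 12% = 6,480 zł
  274,000 zł × 16% = 43,840 zł
  159,800 zł × 22% = 35,156 zł
  → 85,476 zł

Tentative minimum tax:
  Adjusted income: 487,800 zł + 87,000 zł + 80,100 zł = 654,900 zł
  Less exemption 111,000 zł → base 543,900 zł
  543,900 zł × 28% = 152,292 zł

152,292 zł > 85,476 zł, so the tentative minimum tax is the binding amount.

152,292 zł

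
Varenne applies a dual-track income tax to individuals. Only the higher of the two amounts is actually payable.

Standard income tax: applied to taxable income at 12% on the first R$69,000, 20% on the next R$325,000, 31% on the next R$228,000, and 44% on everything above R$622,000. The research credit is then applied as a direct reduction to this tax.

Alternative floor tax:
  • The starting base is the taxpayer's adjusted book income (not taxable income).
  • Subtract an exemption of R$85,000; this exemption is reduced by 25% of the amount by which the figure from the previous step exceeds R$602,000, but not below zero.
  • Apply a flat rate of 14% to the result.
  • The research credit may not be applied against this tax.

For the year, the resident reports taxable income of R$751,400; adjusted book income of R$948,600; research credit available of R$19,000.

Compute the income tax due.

R$181,896

Standard income tax:
  R$69,000 × 12% = R$8,280
  R$325,000 × 20% = R$65,000
  R$228,000 × 31% = R$70,680
  R$129,400 × 44% = R$56,936
  → R$200,896
  Less research credit R$19,000 → R$181,896

Alternative floor tax:
  Base (adjusted book income): R$948,600
  Exemption: 25% × (R$948,600 − R$602,000) = R$86,650 ≥ R$85,000, so the exemption is fully phased out
  Base: R$948,600 − R$0 = R$948,600
  R$948,600 × 14% = R$132,804

R$181,896 > R$132,804, so the standard income tax governs.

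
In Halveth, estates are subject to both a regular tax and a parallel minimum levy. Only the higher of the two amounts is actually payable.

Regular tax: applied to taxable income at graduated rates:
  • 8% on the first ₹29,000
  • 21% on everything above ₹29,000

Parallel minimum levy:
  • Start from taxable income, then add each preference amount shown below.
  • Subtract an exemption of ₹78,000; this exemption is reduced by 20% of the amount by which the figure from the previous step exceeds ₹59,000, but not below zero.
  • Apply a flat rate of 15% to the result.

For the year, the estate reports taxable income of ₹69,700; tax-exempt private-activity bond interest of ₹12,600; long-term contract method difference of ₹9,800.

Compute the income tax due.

₹10,867

Parallel minimum levy:
  Adjusted income: ₹69,700 + ₹12,600 + ₹9,800 = ₹92,100
  Exemption: ₹78,000 − 20% × (₹92,100 − ₹59,000) = ₹78,000 − ₹6,620 = ₹71,380
  Base: ₹92,100 − ₹71,380 = ₹20,720
  ₹20,720 × 15% = ₹3,108

Regular tax:
  ₹29,000 × 8% = ₹2,320
  ₹40,700 × 21% = ₹8,547
  → ₹10,867

₹10,867 > ₹3,108, so the regular tax governs.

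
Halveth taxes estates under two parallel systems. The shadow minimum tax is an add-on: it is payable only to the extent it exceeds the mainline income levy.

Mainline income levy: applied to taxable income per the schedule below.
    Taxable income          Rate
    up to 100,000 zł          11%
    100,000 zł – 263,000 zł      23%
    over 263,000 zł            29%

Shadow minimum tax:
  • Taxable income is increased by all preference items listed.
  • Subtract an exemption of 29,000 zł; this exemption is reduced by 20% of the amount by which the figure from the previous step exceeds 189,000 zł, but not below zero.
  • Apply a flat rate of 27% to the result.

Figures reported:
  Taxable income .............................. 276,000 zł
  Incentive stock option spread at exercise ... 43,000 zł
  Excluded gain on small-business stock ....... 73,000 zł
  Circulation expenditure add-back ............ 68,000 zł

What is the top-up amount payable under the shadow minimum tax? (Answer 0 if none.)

71,940 zł

Mainline income levy:
  100,000 zł × 11% = 11,000 zł
  163,000 zł × 23% = 37,490 zł
  13,000 zł × 29% = 3,770 zł
  → 52,260 zł

Shadow minimum tax:
  Adjusted income: 276,000 zł + 43,000 zł + 73,000 zł + 68,000 zł = 460,000 zł
  Exemption: 20% × (460,000 zł − 189,000 zł) = 54,200 zł ≥ 29,000 zł, so the exemption is fully phased out
  Base: 460,000 zł − 0 zł = 460,000 zł
  460,000 zł × 27% = 124,200 zł

Excess of shadow minimum tax over mainline income levy: 124,200 zł − 52,260 zł = 71,940 zł.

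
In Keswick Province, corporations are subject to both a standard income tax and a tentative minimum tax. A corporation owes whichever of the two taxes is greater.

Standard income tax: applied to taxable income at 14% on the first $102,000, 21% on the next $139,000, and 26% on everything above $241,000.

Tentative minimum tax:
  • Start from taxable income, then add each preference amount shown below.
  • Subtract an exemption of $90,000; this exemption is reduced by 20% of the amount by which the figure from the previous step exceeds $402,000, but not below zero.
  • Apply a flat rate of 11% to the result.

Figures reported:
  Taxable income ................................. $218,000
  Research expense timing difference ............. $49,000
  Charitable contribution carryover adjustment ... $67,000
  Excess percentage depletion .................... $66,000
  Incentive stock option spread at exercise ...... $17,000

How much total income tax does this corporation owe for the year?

Tentative minimum tax:
  Adjusted income: $218,000 + $49,000 + $67,000 + $66,000 + $17,000 = $417,000
  Exemption: $90,000 − 20% × ($417,000 − $402,000) = $90,000 − $3,000 = $87,000
  Base: $417,000 − $87,000 = $330,000
  $330,000 × 11% = $36,300

Standard income tax:
  $102,000 × 14% = $14,280
  $116,000 × 21% = $24,360
  → $38,640

$38,640 > $36,300, so the standard income tax governs.

$38,640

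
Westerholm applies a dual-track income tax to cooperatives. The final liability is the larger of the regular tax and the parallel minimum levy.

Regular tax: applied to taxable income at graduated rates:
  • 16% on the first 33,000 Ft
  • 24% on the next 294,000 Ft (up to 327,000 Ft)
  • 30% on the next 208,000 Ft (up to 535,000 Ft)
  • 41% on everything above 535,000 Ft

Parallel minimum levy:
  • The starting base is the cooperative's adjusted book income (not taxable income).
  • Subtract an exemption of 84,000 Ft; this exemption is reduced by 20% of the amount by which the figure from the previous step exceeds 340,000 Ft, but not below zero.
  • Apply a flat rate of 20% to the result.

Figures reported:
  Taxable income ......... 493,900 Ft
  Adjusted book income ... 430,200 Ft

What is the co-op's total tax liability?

125,910 Ft

Parallel minimum levy:
  Base (adjusted book income): 430,200 Ft
  Exemption: 84,000 Ft − 20% × (430,200 Ft − 340,000 Ft) = 84,000 Ft − 18,040 Ft = 65,960 Ft
  Base: 430,200 Ft − 65,960 Ft = 364,240 Ft
  364,240 Ft × 20% = 72,848 Ft

Regular tax:
  33,000 Ft × 16% = 5,280 Ft
  294,000 Ft × 24% = 70,560 Ft
  166,900 Ft × 30% = 50,070 Ft
  → 125,910 Ft

125,910 Ft > 72,848 Ft, so the regular tax governs.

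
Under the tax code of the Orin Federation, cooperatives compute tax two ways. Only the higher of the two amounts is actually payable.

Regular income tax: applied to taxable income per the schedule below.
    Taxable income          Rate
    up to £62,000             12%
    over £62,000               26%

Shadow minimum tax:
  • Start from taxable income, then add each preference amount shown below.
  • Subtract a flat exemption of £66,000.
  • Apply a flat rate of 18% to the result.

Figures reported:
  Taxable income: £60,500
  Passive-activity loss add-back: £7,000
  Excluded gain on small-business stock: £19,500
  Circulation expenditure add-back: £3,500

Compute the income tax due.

Shadow minimum tax:
  Adjusted income: £60,500 + £7,000 + £19,500 + £3,500 = £90,500
  Less exemption £66,000 → base £24,500
  £24,500 × 18% = £4,410

Regular income tax:
  £60,500 × 12% = £7,260

£7,260 > £4,410, so the regular income tax governs.

£7,260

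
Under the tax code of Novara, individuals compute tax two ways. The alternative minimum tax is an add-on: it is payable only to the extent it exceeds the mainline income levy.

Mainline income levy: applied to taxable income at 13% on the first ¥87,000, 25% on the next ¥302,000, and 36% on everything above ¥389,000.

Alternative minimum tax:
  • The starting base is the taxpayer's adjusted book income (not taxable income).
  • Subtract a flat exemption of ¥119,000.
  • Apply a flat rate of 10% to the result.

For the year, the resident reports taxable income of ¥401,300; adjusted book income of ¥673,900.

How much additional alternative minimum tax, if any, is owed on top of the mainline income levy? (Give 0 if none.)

Alternative minimum tax:
  Base (adjusted book income): ¥673,900
  Less exemption ¥119,000 → base ¥554,900
  ¥554,900 × 10% = ¥55,490

Mainline income levy:
  ¥87,000 × 13% = ¥11,310
  ¥302,000 × 25% = ¥75,500
  ¥12,300 × 36% = ¥4,428
  → ¥91,238

¥55,490 ≤ ¥91,238, so no add-on is due.

¥0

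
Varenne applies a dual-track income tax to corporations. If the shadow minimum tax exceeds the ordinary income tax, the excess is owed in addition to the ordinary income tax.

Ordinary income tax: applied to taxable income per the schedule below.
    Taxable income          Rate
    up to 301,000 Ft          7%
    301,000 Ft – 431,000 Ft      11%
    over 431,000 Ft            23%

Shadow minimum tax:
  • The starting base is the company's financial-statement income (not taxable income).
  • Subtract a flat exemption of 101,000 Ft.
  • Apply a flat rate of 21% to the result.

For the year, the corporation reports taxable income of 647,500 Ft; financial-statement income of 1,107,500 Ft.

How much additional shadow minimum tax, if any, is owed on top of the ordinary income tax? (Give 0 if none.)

126,200 Ft

Ordinary income tax:
  301,000 Ft × 7% = 21,070 Ft
  130,000 Ft × 11% = 14,300 Ft
  216,500 Ft × 23% = 49,795 Ft
  → 85,165 Ft

Shadow minimum tax:
  Base (financial-statement income): 1,107,500 Ft
  Less exemption 101,000 Ft → base 1,006,500 Ft
  1,006,500 Ft × 21% = 211,365 Ft

Excess of shadow minimum tax over ordinary income tax: 211,365 Ft − 85,165 Ft = 126,200 Ft.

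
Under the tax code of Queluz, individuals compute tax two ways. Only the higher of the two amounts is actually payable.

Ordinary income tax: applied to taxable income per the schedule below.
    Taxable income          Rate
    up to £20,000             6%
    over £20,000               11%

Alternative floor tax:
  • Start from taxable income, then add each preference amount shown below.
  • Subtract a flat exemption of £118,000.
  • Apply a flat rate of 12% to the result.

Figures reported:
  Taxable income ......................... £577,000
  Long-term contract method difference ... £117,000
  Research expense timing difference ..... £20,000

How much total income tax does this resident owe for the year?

£71,520

Alternative floor tax:
  Adjusted income: £577,000 + £117,000 + £20,000 = £714,000
  Less exemption £118,000 → base £596,000
  £596,000 × 12% = £71,520

Ordinary income tax:
  £20,000 × 6% = £1,200
  £557,000 × 11% = £61,270
  → £62,470

£71,520 > £62,470, so the alternative floor tax is the binding amount.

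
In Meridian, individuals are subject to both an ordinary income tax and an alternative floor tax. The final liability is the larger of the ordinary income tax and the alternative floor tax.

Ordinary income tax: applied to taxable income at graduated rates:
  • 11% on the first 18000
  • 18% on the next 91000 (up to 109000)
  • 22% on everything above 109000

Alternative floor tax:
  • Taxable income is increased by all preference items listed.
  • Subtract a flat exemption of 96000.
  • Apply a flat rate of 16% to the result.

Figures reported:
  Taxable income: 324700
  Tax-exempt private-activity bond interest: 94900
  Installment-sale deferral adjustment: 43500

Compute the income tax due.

Ordinary income tax:
  18000 × 11% = 1980
  91000 × 18% = 16380
  215700 × 22% = 47454
  → 65814

Alternative floor tax:
  Adjusted income: 324700 + 94900 + 43500 = 463100
  Less exemption 96000 → base 367100
  367100 × 16% = 58736

65814 > 58736, so the ordinary income tax governs.

65814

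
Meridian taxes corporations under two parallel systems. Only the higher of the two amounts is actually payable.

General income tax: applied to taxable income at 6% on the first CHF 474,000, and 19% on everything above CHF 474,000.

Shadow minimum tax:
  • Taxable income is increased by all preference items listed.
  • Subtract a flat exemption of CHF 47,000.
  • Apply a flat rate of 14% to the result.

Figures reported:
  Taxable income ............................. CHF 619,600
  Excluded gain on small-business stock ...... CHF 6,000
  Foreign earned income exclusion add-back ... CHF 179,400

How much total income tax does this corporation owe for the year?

CHF 106,120

General income tax:
  CHF 474,000 × 6% = CHF 28,440
  CHF 145,600 × 19% = CHF 27,664
  → CHF 56,104

Shadow minimum tax:
  Adjusted income: CHF 619,600 + CHF 6,000 + CHF 179,400 = CHF 805,000
  Less exemption CHF 47,000 → base CHF 758,000
  CHF 758,000 × 14% = CHF 106,120

CHF 106,120 > CHF 56,104, so the shadow minimum tax is the binding amount.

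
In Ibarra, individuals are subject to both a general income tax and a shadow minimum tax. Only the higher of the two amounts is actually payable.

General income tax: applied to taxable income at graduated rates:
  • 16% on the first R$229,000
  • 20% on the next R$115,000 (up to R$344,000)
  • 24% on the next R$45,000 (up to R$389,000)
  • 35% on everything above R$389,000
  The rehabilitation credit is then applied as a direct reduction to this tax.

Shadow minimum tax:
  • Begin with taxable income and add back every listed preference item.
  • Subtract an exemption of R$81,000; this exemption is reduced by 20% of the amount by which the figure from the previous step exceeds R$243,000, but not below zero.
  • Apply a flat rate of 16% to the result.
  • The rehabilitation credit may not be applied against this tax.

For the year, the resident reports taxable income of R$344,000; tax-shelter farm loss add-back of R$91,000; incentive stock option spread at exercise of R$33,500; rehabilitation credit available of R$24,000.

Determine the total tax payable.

R$69,216

Shadow minimum tax:
  Adjusted income: R$344,000 + R$91,000 + R$33,500 = R$468,500
  Exemption: R$81,000 − 20% × (R$468,500 − R$243,000) = R$81,000 − R$45,100 = R$35,900
  Base: R$468,500 − R$35,900 = R$432,600
  R$432,600 × 16% = R$69,216

General income tax:
  R$229,000 × 16% = R$36,640
  R$115,000 × 20% = R$23,000
  → R$59,640
  Less rehabilitation credit R$24,000 → R$35,640

R$69,216 > R$35,640, so the shadow minimum tax is the binding amount.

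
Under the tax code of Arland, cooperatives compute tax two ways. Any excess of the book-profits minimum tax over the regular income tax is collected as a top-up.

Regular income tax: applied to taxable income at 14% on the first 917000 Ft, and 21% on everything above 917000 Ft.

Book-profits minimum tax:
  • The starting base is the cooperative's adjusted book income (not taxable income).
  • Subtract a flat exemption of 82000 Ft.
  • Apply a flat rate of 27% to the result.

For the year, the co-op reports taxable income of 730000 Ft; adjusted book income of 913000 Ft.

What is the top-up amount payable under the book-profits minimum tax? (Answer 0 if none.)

122170 Ft

Regular income tax:
  730000 Ft × 14% = 102200 Ft

Book-profits minimum tax:
  Base (adjusted book income): 913000 Ft
  Less exemption 82000 Ft → base 831000 Ft
  831000 Ft × 27% = 224370 Ft

Excess of book-profits minimum tax over regular income tax: 224370 Ft − 102200 Ft = 122170 Ft.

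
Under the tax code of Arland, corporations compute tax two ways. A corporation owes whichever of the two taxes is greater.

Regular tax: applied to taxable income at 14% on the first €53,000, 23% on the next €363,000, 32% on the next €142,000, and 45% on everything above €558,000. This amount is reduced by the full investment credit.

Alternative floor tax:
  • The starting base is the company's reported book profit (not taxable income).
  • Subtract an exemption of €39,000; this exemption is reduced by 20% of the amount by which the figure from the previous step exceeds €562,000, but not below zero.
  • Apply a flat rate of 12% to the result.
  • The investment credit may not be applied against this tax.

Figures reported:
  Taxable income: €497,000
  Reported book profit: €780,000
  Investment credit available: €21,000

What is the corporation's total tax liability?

Regular tax:
  €53,000 × 14% = €7,420
  €363,000 × 23% = €83,490
  €81,000 × 32% = €25,920
  → €116,830
  Less investment credit €21,000 → €95,830

Alternative floor tax:
  Base (reported book profit): €780,000
  Exemption: 20% × (€780,000 − €562,000) = €43,600 ≥ €39,000, so the exemption is fully phased out
  Base: €780,000 − €0 = €780,000
  €780,000 × 12% = €93,600

€95,830 > €93,600, so the regular tax governs.

€95,830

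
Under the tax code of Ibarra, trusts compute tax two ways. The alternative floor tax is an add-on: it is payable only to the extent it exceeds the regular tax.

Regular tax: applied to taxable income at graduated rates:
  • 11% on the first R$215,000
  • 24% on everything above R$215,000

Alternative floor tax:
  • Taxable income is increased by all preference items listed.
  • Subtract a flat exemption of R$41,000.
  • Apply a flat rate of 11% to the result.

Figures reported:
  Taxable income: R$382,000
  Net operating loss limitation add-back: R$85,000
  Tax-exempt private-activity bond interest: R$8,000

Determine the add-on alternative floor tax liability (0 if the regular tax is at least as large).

Alternative floor tax:
  Adjusted income: R$382,000 + R$85,000 + R$8,000 = R$475,000
  Less exemption R$41,000 → base R$434,000
  R$434,000 × 11% = R$47,740

Regular tax:
  R$215,000 × 11% = R$23,650
  R$167,000 × 24% = R$40,080
  → R$63,730

R$47,740 ≤ R$63,730, so no add-on is due.

R$0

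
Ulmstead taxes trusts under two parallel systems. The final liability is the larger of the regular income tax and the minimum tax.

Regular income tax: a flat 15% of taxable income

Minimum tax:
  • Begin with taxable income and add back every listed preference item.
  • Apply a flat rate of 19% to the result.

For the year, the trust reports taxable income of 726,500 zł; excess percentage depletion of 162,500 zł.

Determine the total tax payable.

168,910 zł

Regular income tax:
  726,500 zł × 15% = 108,975 zł

Minimum tax:
  Adjusted income: 726,500 zł + 162,500 zł = 889,000 zł
  889,000 zł × 19% = 168,910 zł

168,910 zł > 108,975 zł, so the minimum tax is the binding amount.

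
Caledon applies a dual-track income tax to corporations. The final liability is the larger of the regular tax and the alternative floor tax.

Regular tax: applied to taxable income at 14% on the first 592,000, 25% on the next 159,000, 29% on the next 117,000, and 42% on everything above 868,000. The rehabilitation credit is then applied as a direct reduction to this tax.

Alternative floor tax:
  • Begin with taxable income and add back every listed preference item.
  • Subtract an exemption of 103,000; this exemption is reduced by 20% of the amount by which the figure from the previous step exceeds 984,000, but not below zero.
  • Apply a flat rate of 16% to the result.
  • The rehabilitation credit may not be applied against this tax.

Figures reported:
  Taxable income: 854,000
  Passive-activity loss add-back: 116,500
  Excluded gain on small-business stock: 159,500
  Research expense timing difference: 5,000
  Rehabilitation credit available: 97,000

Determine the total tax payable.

169,952

Alternative floor tax:
  Adjusted income: 854,000 + 116,500 + 159,500 + 5,000 = 1,135,000
  Exemption: 103,000 − 20% × (1,135,000 − 984,000) = 103,000 − 30,200 = 72,800
  Base: 1,135,000 − 72,800 = 1,062,200
  1,062,200 × 16% = 169,952

Regular tax:
  592,000 × 14% = 82,880
  159,000 × 25% = 39,750
  103,000 × 29% = 29,870
  → 152,500
  Less rehabilitation credit 97,000 → 55,500

169,952 > 55,500, so the alternative floor tax is the binding amount.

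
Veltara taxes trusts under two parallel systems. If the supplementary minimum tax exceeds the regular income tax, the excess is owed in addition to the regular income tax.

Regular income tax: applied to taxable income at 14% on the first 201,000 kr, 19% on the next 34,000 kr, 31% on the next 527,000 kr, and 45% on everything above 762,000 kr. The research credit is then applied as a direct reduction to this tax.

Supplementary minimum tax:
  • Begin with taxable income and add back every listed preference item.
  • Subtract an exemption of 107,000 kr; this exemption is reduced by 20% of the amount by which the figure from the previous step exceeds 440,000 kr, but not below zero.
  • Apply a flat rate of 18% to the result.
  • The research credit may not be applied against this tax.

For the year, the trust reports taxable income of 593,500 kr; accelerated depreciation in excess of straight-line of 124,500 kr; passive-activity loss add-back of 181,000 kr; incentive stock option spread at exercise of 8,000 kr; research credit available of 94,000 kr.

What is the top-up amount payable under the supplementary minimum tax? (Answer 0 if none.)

Supplementary minimum tax:
  Adjusted income: 593,500 kr + 124,500 kr + 181,000 kr + 8,000 kr = 907,000 kr
  Exemption: 107,000 kr − 20% × (907,000 kr − 440,000 kr) = 107,000 kr − 93,400 kr = 13,600 kr
  Base: 907,000 kr − 13,600 kr = 893,400 kr
  893,400 kr × 18% = 160,812 kr

Regular income tax:
  201,000 kr × 14% = 28,140 kr
  34,000 kr × 19% = 6,460 kr
  358,500 kr × 31% = 111,135 kr
  → 145,735 kr
  Less research credit 94,000 kr → 51,735 kr

Excess of supplementary minimum tax over regular income tax: 160,812 kr − 51,735 kr = 109,077 kr.

109,077 kr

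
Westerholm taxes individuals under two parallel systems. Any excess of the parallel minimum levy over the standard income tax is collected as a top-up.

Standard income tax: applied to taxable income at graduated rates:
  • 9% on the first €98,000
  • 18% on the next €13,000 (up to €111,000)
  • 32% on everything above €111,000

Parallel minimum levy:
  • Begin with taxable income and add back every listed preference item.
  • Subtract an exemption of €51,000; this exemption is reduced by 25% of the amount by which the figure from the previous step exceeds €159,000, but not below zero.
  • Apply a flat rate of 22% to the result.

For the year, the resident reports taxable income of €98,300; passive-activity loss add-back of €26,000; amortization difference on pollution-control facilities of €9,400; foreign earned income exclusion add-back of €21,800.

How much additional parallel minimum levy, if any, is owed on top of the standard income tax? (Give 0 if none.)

Parallel minimum levy:
  Adjusted income: €98,300 + €26,000 + €9,400 + €21,800 = €155,500
  Exemption: €155,500 ≤ €159,000, so full €51,000 applies
  Base: €155,500 − €51,000 = €104,500
  €104,500 × 22% = €22,990

Standard income tax:
  €98,000 × 9% = €8,820
  €300 × 18% = €54
  → €8,874

Excess of parallel minimum levy over standard income tax: €22,990 − €8,874 = €14,116.

€14,116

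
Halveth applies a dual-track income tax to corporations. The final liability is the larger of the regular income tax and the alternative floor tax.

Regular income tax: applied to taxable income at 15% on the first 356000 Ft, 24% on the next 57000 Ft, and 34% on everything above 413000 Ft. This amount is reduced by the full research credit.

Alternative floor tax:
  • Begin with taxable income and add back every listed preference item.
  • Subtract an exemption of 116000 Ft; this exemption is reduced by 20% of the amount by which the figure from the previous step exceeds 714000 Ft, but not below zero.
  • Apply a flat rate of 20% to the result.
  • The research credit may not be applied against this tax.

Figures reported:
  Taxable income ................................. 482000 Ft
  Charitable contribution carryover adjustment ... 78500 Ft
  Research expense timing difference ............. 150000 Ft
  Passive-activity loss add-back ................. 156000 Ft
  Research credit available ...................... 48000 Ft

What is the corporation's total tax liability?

Alternative floor tax:
  Adjusted income: 482000 Ft + 78500 Ft + 150000 Ft + 156000 Ft = 866500 Ft
  Exemption: 116000 Ft − 20% × (866500 Ft − 714000 Ft) = 116000 Ft − 30500 Ft = 85500 Ft
  Base: 866500 Ft − 85500 Ft = 781000 Ft
  781000 Ft × 20% = 156200 Ft

Regular income tax:
  356000 Ft × 15% = 53400 Ft
  57000 Ft × 24% = 13680 Ft
  69000 Ft × 34% = 23460 Ft
  → 90540 Ft
  Less research credit 48000 Ft → 42540 Ft

156200 Ft > 42540 Ft, so the alternative floor tax is the binding amount.

156200 Ft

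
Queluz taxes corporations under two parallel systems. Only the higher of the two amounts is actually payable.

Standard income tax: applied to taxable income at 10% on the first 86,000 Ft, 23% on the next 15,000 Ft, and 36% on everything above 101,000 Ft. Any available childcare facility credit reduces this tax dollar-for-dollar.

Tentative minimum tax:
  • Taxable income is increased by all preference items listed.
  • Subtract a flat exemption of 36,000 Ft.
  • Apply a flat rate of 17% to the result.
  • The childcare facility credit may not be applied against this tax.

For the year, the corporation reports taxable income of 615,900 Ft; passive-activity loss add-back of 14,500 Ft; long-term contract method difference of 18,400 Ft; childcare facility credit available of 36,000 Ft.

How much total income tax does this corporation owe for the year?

161,414 Ft

Tentative minimum tax:
  Adjusted income: 615,900 Ft + 14,500 Ft + 18,400 Ft = 648,800 Ft
  Less exemption 36,000 Ft → base 612,800 Ft
  612,800 Ft × 17% = 104,176 Ft

Standard income tax:
  86,000 Ft × 10% = 8,600 Ft
  15,000 Ft × 23% = 3,450 Ft
  514,900 Ft × 36% = 185,364 Ft
  → 197,414 Ft
  Less childcare facility credit 36,000 Ft → 161,414 Ft

161,414 Ft > 104,176 Ft, so the standard income tax governs.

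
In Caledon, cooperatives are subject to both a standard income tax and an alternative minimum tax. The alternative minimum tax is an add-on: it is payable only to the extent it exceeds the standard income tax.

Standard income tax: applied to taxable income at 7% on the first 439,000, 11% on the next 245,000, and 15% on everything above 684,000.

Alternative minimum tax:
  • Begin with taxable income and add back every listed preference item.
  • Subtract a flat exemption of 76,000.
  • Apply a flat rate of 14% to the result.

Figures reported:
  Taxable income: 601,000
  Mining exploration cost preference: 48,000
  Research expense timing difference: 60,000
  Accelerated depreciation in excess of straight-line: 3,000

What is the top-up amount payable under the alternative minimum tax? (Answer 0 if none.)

Alternative minimum tax:
  Adjusted income: 601,000 + 48,000 + 60,000 + 3,000 = 712,000
  Less exemption 76,000 → base 636,000
  636,000 × 14% = 89,040

Standard income tax:
  439,000 × 7% = 30,730
  162,000 × 11% = 17,820
  → 48,550

Excess of alternative minimum tax over standard income tax: 89,040 − 48,550 = 40,490.

40,490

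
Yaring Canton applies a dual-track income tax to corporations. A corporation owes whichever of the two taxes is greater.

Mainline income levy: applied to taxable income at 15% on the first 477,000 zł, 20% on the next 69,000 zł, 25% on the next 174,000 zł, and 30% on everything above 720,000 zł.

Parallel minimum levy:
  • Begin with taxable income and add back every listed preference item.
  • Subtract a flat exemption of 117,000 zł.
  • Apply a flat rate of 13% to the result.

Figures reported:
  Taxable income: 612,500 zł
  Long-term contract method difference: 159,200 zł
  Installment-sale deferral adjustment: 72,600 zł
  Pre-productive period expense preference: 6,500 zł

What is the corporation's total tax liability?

101,975 zł

Parallel minimum levy:
  Adjusted income: 612,500 zł + 159,200 zł + 72,600 zł + 6,500 zł = 850,800 zł
  Less exemption 117,000 zł → base 733,800 zł
  733,800 zł × 13% = 95,394 zł

Mainline income levy:
  477,000 zł × 15% = 71,550 zł
  69,000 zł × 20% = 13,800 zł
  66,500 zł × 25% = 16,625 zł
  → 101,975 zł

101,975 zł > 95,394 zł, so the mainline income levy governs.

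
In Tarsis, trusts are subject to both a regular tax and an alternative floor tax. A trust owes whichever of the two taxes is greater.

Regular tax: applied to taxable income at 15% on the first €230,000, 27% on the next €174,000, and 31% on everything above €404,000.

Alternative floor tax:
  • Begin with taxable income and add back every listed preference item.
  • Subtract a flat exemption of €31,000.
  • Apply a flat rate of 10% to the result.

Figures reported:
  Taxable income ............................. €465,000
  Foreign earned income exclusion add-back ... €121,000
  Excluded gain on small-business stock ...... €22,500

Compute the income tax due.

€100,390

Alternative floor tax:
  Adjusted income: €465,000 + €121,000 + €22,500 = €608,500
  Less exemption €31,000 → base €577,500
  €577,500 × 10% = €57,750

Regular tax:
  €230,000 × 15% = €34,500
  €174,000 × 27% = €46,980
  €61,000 × 31% = €18,910
  → €100,390

€100,390 > €57,750, so the regular tax governs.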